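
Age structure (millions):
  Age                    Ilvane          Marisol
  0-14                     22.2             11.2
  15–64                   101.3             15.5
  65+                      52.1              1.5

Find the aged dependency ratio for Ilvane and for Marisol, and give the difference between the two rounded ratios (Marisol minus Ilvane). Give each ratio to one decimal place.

Ilvane: 52.1 / 101.3 × 100 = 51.4
Marisol: 1.5 / 15.5 × 100 = 9.7

Ilvane: 51.4
Marisol: 9.7
Difference: -41.7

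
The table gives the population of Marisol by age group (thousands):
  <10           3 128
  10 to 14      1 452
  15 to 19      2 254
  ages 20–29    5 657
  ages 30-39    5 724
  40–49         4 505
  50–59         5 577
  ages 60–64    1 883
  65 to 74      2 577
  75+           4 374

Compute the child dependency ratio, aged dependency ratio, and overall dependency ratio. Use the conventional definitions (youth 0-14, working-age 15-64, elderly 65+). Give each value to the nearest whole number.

Youth dependency ratio: 18
Old-age dependency ratio: 27
Total dependency ratio: 45

0–14: 3 128 + 1 452 = 4 580
15–64: 2 254 + 5 657 + 5 724 + 4 505 + 5 577 + 1 883 = 25 600
65+: 2 577 + 4 374 = 6 951
Youth dependency ratio = 4 580 / 25 600 × 100 = 18
Old-age dependency ratio = 6 951 / 25 600 × 100 = 27
Total dependency ratio = (4 580 + 6 951) / 25 600 × 100 = 11 531 / 25 600 × 100 = 45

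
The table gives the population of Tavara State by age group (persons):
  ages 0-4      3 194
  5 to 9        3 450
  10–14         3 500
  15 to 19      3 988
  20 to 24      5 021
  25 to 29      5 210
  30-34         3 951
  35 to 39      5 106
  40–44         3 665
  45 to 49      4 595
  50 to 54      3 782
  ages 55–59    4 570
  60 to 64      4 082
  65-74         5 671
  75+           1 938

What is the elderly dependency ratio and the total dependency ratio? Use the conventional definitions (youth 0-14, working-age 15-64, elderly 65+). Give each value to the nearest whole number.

0–14: 3 194 + 3 450 + 3 500 = 10 144
15–64: 3 988 + 5 021 + 5 210 + 3 951 + 5 106 + 3 665 + 4 595 + 3 782 + 4 570 + 4 082 = 43 970
65+: 5 671 + 1 938 = 7 609
Old-age dependency ratio = 7 609 / 43 970 × 100 = 17
Total dependency ratio = (10 144 + 7 609) / 43 970 × 100 = 17 753 / 43 970 × 100 = 40

Old-age dependency ratio: 17
Total dependency ratio: 40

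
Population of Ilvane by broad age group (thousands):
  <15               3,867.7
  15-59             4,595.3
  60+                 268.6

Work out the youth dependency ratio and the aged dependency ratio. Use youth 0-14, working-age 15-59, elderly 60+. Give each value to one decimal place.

Youth dependency ratio = 3,867.7 / 4,595.3 × 100 = 84.2
Old-age dependency ratio = 268.6 / 4,595.3 × 100 = 5.8

Youth dependency ratio: 84.2
Old-age dependency ratio: 5.8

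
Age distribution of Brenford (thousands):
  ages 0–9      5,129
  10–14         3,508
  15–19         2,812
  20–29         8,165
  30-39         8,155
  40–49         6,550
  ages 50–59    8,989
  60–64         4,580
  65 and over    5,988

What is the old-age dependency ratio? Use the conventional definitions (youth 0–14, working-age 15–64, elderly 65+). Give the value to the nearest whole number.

0–14: 5,129 + 3,508 = 8,637
15–64: 2,812 + 8,165 + 8,155 + 6,550 + 8,989 + 4,580 = 39,251
65+: 5,988
Old-age dependency ratio = 5,988 / 39,251 × 100 = 15

Old-age dependency ratio: 15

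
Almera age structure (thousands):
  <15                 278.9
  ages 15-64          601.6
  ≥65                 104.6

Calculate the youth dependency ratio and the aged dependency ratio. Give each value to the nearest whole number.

Youth dependency ratio = 278.9 / 601.6 × 100 = 46
Old-age dependency ratio = 104.6 / 601.6 × 100 = 17

Youth dependency ratio: 46
Old-age dependency ratio: 17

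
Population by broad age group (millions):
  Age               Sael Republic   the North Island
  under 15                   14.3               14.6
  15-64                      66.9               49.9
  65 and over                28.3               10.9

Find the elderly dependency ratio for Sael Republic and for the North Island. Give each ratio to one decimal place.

Sael Republic: 28.3 / 66.9 × 100 = 42.3
the North Island: 10.9 / 49.9 × 100 = 21.8

Sael Republic: 42.3
the North Island: 21.8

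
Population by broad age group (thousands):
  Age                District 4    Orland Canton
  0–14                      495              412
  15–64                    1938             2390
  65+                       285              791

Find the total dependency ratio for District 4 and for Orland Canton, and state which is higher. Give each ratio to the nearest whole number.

District 4: (495 + 285) / 1938 × 100 = 780 / 1938 × 100 = 40
Orland Canton: (412 + 791) / 2390 × 100 = 1203 / 2390 × 100 = 50

District 4: 40
Orland Canton: 50
Higher: Orland Canton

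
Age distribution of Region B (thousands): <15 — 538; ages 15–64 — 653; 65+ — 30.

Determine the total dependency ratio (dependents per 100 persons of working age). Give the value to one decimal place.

Total dependency ratio = (538 + 30) / 653 × 100 = 568 / 653 × 100 = 87.0

Total dependency ratio: 87.0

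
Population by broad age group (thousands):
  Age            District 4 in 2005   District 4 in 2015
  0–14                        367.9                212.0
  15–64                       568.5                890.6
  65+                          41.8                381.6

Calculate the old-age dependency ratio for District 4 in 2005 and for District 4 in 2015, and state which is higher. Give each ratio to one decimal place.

District 4 in 2005: 41.8 / 568.5 × 100 = 7.4
District 4 in 2015: 381.6 / 890.6 × 100 = 42.8

District 4 in 2005: 7.4
District 4 in 2015: 42.8
Higher: District 4 in 2015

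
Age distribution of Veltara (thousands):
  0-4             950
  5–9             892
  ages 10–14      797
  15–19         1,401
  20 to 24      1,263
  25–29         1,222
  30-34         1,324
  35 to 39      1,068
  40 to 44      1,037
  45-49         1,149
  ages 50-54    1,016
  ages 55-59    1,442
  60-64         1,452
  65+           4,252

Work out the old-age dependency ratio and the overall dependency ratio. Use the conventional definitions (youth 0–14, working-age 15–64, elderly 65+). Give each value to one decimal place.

Old-age dependency ratio: 34.4
Total dependency ratio: 55.7

0–14: 950 + 892 + 797 = 2,639
15–64: 1,401 + 1,263 + 1,222 + 1,324 + 1,068 + 1,037 + 1,149 + 1,016 + 1,442 + 1,452 = 12,374
65+: 4,252
Old-age dependency ratio = 4,252 / 12,374 × 100 = 34.4
Total dependency ratio = (2,639 + 4,252) / 12,374 × 100 = 6,891 / 12,374 × 100 = 55.7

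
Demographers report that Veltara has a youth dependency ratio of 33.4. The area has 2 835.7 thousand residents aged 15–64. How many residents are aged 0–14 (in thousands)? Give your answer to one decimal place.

Youth dependency ratio = youth / working-age × 100
33.4 = Y / 2 835.7 × 100
⇒ 947.1

Aged 0–14: 947.1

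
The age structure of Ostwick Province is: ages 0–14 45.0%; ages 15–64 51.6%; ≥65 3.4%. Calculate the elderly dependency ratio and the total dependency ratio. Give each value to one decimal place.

Old-age dependency ratio: 6.6
Total dependency ratio: 93.8

Old-age dependency ratio = 3.4 / 51.6 × 100 = 6.6
Total dependency ratio = (45.0 + 3.4) / 51.6 × 100 = 48.4 / 51.6 × 100 = 93.8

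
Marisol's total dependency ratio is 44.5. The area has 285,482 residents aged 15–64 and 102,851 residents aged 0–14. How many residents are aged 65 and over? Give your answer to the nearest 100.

Total dependency ratio = (youth + elderly) / working-age × 100
44.5 = (102,851 + E) / 285,482 × 100
⇒ 24,200

Aged 65 and over: 24,200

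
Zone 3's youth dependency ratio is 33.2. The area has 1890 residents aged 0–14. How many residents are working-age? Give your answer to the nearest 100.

Youth dependency ratio = youth / working-age × 100
33.2 = 1890 / W × 100
⇒ 5700

Working-age: 5700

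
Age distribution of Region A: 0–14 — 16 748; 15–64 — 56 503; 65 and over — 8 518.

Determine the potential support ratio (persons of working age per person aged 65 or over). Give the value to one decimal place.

Potential support ratio: 6.6

Potential support ratio = 56 503 / 8 518 = 6.6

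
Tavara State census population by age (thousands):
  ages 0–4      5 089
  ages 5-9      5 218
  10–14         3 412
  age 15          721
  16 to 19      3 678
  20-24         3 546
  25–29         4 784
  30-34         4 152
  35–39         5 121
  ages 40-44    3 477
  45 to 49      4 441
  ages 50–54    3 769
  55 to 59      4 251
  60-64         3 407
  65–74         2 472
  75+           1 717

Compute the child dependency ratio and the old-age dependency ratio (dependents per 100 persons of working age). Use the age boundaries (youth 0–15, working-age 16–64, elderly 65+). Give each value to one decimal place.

Youth dependency ratio: 35.5
Old-age dependency ratio: 10.3

0–15: 5 089 + 5 218 + 3 412 + 721 = 14 440
16–64: 3 678 + 3 546 + 4 784 + 4 152 + 5 121 + 3 477 + 4 441 + 3 769 + 4 251 + 3 407 = 40 626
65+: 2 472 + 1 717 = 4 189
Youth dependency ratio = 14 440 / 40 626 × 100 = 35.5
Old-age dependency ratio = 4 189 / 40 626 × 100 = 10.3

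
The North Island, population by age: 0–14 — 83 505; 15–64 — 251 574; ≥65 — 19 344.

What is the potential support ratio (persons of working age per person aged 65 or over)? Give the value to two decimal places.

Potential support ratio: 13.01

Potential support ratio = 251 574 / 19 344 = 13.01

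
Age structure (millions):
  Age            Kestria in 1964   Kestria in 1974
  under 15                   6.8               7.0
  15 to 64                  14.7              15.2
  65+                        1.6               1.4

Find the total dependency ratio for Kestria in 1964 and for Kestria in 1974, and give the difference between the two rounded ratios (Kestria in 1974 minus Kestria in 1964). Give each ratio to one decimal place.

Kestria in 1964: (6.8 + 1.6) / 14.7 × 100 = 8.4 / 14.7 × 100 = 57.1
Kestria in 1974: (7.0 + 1.4) / 15.2 × 100 = 8.4 / 15.2 × 100 = 55.3

Kestria in 1964: 57.1
Kestria in 1974: 55.3
Difference: -1.8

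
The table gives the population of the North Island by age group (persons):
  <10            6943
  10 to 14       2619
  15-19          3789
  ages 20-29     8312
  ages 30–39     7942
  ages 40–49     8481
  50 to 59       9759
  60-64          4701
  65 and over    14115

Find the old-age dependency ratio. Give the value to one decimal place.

0–14: 6943 + 2619 = 9562
15–64: 3789 + 8312 + 7942 + 8481 + 9759 + 4701 = 42984
65+: 14115
Old-age dependency ratio = 14115 / 42984 × 100 = 32.8

Old-age dependency ratio: 32.8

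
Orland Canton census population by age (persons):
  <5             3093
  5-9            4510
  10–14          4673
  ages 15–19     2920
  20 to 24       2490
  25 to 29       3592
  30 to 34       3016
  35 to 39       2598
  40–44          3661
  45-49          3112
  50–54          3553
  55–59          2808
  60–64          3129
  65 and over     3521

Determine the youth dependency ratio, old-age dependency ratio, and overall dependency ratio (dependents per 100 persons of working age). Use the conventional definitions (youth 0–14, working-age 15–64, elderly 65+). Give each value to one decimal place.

0–14: 3093 + 4510 + 4673 = 12276
15–64: 2920 + 2490 + 3592 + 3016 + 2598 + 3661 + 3112 + 3553 + 2808 + 3129 = 30879
65+: 3521
Youth dependency ratio = 12276 / 30879 × 100 = 39.8
Old-age dependency ratio = 3521 / 30879 × 100 = 11.4
Total dependency ratio = (12276 + 3521) / 30879 × 100 = 15797 / 30879 × 100 = 51.2

Youth dependency ratio: 39.8
Old-age dependency ratio: 11.4
Total dependency ratio: 51.2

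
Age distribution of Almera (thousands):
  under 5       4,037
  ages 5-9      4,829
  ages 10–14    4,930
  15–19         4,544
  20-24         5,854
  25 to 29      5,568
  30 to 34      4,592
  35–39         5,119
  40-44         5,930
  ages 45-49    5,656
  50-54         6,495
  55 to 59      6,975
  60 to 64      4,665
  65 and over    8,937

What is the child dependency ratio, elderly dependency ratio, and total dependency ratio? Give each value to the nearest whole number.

Youth dependency ratio: 25
Old-age dependency ratio: 16
Total dependency ratio: 41

0–14: 4,037 + 4,829 + 4,930 = 13,796
15–64: 4,544 + 5,854 + 5,568 + 4,592 + 5,119 + 5,930 + 5,656 + 6,495 + 6,975 + 4,665 = 55,398
65+: 8,937
Youth dependency ratio = 13,796 / 55,398 × 100 = 25
Old-age dependency ratio = 8,937 / 55,398 × 100 = 16
Total dependency ratio = (13,796 + 8,937) / 55,398 × 100 = 22,733 / 55,398 × 100 = 41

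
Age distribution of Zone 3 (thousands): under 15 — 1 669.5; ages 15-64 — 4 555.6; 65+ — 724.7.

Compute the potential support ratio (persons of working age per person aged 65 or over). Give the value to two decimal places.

Potential support ratio = 4 555.6 / 724.7 = 6.29

Potential support ratio: 6.29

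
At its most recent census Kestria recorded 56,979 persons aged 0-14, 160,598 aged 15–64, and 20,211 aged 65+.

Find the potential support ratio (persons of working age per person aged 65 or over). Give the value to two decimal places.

Potential support ratio = 160,598 / 20,211 = 7.95

Potential support ratio: 7.95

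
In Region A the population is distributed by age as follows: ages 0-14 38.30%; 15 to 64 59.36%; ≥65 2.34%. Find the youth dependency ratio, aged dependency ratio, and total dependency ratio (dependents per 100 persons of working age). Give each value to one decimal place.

Youth dependency ratio = 38.30 / 59.36 × 100 = 64.5
Old-age dependency ratio = 2.34 / 59.36 × 100 = 3.9
Total dependency ratio = (38.30 + 2.34) / 59.36 × 100 = 40.64 / 59.36 × 100 = 68.5

Youth dependency ratio: 64.5
Old-age dependency ratio: 3.9
Total dependency ratio: 68.5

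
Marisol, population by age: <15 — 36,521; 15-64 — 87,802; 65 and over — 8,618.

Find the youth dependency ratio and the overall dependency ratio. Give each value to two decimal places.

Youth dependency ratio: 41.59
Total dependency ratio: 51.41

Youth dependency ratio = 36,521 / 87,802 × 100 = 41.59
Total dependency ratio = (36,521 + 8,618) / 87,802 × 100 = 45,139 / 87,802 × 100 = 51.41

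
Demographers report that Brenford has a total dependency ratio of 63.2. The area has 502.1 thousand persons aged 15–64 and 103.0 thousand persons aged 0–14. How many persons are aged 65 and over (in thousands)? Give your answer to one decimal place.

Total dependency ratio = (youth + elderly) / working-age × 100
63.2 = (103.0 + E) / 502.1 × 100
⇒ 214.3

Aged 65 and over: 214.3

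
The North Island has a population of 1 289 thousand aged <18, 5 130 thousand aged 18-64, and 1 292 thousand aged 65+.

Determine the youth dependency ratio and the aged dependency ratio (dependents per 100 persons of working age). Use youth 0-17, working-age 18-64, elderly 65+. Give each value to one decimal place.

Youth dependency ratio = 1 289 / 5 130 × 100 = 25.1
Old-age dependency ratio = 1 292 / 5 130 × 100 = 25.2

Youth dependency ratio: 25.1
Old-age dependency ratio: 25.2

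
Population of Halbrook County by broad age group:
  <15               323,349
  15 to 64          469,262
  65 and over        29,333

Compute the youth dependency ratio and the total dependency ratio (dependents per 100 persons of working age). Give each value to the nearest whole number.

Youth dependency ratio = 323,349 / 469,262 × 100 = 69
Total dependency ratio = (323,349 + 29,333) / 469,262 × 100 = 352,682 / 469,262 × 100 = 75

Youth dependency ratio: 69
Total dependency ratio: 75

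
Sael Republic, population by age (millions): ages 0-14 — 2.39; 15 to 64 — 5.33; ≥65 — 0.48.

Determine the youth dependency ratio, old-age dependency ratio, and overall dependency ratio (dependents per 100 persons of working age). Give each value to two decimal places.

Youth dependency ratio = 2.39 / 5.33 × 100 = 44.84
Old-age dependency ratio = 0.48 / 5.33 × 100 = 9.01
Total dependency ratio = (2.39 + 0.48) / 5.33 × 100 = 2.87 / 5.33 × 100 = 53.85

Youth dependency ratio: 44.84
Old-age dependency ratio: 9.01
Total dependency ratio: 53.85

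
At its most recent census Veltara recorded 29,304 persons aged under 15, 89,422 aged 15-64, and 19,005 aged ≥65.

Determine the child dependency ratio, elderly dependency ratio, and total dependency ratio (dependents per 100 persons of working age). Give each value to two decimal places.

Youth dependency ratio = 29,304 / 89,422 × 100 = 32.77
Old-age dependency ratio = 19,005 / 89,422 × 100 = 21.25
Total dependency ratio = (29,304 + 19,005) / 89,422 × 100 = 48,309 / 89,422 × 100 = 54.02

Youth dependency ratio: 32.77
Old-age dependency ratio: 21.25
Total dependency ratio: 54.02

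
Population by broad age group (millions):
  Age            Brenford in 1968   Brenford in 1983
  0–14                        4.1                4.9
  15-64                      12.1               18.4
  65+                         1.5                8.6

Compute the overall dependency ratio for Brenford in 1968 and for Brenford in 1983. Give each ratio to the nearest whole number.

Brenford in 1968: 46
Brenford in 1983: 73

Brenford in 1968: (4.1 + 1.5) / 12.1 × 100 = 5.6 / 12.1 × 100 = 46
Brenford in 1983: (4.9 + 8.6) / 18.4 × 100 = 13.5 / 18.4 × 100 = 73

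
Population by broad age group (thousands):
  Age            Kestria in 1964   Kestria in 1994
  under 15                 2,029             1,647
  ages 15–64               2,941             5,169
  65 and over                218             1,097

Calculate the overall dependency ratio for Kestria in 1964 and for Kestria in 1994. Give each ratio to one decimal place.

Kestria in 1964: 76.4
Kestria in 1994: 53.1

Kestria in 1964: (2,029 + 218) / 2,941 × 100 = 2,247 / 2,941 × 100 = 76.4
Kestria in 1994: (1,647 + 1,097) / 5,169 × 100 = 2,744 / 5,169 × 100 = 53.1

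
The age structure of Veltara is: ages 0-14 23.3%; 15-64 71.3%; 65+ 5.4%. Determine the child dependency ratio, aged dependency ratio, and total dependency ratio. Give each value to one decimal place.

Youth dependency ratio: 32.7
Old-age dependency ratio: 7.6
Total dependency ratio: 40.3

Youth dependency ratio = 23.3 / 71.3 × 100 = 32.7
Old-age dependency ratio = 5.4 / 71.3 × 100 = 7.6
Total dependency ratio = (23.3 + 5.4) / 71.3 × 100 = 28.7 / 71.3 × 100 = 40.3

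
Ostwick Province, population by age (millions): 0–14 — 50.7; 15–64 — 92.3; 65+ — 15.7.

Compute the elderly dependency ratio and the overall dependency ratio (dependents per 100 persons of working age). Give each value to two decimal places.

Old-age dependency ratio: 17.01
Total dependency ratio: 71.94

Old-age dependency ratio = 15.7 / 92.3 × 100 = 17.01
Total dependency ratio = (50.7 + 15.7) / 92.3 × 100 = 66.4 / 92.3 × 100 = 71.94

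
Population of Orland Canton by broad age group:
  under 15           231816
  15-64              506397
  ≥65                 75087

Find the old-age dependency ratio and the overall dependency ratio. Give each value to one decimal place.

Old-age dependency ratio: 14.8
Total dependency ratio: 60.6

Old-age dependency ratio = 75087 / 506397 × 100 = 14.8
Total dependency ratio = (231816 + 75087) / 506397 × 100 = 306903 / 506397 × 100 = 60.6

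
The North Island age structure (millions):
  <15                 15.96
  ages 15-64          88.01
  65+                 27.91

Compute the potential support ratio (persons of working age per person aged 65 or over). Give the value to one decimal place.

Potential support ratio = 88.01 / 27.91 = 3.2

Potential support ratio: 3.2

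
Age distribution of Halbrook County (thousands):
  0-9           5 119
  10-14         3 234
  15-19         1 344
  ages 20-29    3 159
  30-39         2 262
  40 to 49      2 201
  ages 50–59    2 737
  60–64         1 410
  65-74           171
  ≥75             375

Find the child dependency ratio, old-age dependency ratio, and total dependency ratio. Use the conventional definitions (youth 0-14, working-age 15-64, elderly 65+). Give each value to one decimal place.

Youth dependency ratio: 63.7
Old-age dependency ratio: 4.2
Total dependency ratio: 67.9

0–14: 5 119 + 3 234 = 8 353
15–64: 1 344 + 3 159 + 2 262 + 2 201 + 2 737 + 1 410 = 13 113
65+: 171 + 375 = 546
Youth dependency ratio = 8 353 / 13 113 × 100 = 63.7
Old-age dependency ratio = 546 / 13 113 × 100 = 4.2
Total dependency ratio = (8 353 + 546) / 13 113 × 100 = 8 899 / 13 113 × 100 = 67.9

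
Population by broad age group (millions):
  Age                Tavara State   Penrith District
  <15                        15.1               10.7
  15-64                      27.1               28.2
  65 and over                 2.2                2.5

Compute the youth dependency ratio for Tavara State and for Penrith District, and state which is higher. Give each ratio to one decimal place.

Tavara State: 15.1 / 27.1 × 100 = 55.7
Penrith District: 10.7 / 28.2 × 100 = 37.9

Tavara State: 55.7
Penrith District: 37.9
Higher: Tavara State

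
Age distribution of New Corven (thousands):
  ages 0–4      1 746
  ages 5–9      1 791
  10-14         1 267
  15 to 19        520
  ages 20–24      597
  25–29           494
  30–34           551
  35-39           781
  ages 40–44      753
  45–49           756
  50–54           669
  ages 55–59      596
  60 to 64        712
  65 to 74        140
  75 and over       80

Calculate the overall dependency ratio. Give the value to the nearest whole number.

Total dependency ratio: 78

0–14: 1 746 + 1 791 + 1 267 = 4 804
15–64: 520 + 597 + 494 + 551 + 781 + 753 + 756 + 669 + 596 + 712 = 6 429
65+: 140 + 80 = 220
Total dependency ratio = (4 804 + 220) / 6 429 × 100 = 5 024 / 6 429 × 100 = 78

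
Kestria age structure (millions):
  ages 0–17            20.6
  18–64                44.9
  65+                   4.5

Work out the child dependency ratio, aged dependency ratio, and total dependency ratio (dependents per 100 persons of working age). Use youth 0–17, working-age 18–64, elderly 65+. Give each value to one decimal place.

Youth dependency ratio = 20.6 / 44.9 × 100 = 45.9
Old-age dependency ratio = 4.5 / 44.9 × 100 = 10.0
Total dependency ratio = (20.6 + 4.5) / 44.9 × 100 = 25.1 / 44.9 × 100 = 55.9

Youth dependency ratio: 45.9
Old-age dependency ratio: 10.0
Total dependency ratio: 55.9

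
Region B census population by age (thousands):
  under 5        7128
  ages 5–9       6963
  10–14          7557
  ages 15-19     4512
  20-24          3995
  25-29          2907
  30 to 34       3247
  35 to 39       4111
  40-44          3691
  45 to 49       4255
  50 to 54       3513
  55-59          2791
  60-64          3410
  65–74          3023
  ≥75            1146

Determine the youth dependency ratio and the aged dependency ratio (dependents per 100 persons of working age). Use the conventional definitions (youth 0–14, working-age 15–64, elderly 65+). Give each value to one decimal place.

0–14: 7128 + 6963 + 7557 = 21648
15–64: 4512 + 3995 + 2907 + 3247 + 4111 + 3691 + 4255 + 3513 + 2791 + 3410 = 36432
65+: 3023 + 1146 = 4169
Youth dependency ratio = 21648 / 36432 × 100 = 59.4
Old-age dependency ratio = 4169 / 36432 × 100 = 11.4

Youth dependency ratio: 59.4
Old-age dependency ratio: 11.4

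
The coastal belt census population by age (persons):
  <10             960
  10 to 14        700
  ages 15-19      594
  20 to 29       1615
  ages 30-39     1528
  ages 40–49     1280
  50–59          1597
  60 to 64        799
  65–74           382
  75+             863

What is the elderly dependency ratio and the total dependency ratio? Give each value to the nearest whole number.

Old-age dependency ratio: 17
Total dependency ratio: 39

0–14: 960 + 700 = 1660
15–64: 594 + 1615 + 1528 + 1280 + 1597 + 799 = 7413
65+: 382 + 863 = 1245
Old-age dependency ratio = 1245 / 7413 × 100 = 17
Total dependency ratio = (1660 + 1245) / 7413 × 100 = 2905 / 7413 × 100 = 39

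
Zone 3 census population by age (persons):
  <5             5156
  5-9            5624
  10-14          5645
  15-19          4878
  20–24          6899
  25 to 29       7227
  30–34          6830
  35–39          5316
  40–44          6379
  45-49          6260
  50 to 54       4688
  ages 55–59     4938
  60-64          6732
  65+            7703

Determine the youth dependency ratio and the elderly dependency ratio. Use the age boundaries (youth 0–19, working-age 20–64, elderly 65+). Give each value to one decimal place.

0–19: 5156 + 5624 + 5645 + 4878 = 21303
20–64: 6899 + 7227 + 6830 + 5316 + 6379 + 6260 + 4688 + 4938 + 6732 = 55269
65+: 7703
Youth dependency ratio = 21303 / 55269 × 100 = 38.5
Old-age dependency ratio = 7703 / 55269 × 100 = 13.9

Youth dependency ratio: 38.5
Old-age dependency ratio: 13.9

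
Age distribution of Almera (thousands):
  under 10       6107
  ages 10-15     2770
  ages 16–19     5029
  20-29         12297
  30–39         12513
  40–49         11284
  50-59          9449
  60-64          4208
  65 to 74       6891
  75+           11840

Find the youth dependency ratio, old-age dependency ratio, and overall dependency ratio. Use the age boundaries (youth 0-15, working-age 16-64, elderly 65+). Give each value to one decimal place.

0–15: 6107 + 2770 = 8877
16–64: 5029 + 12297 + 12513 + 11284 + 9449 + 4208 = 54780
65+: 6891 + 11840 = 18731
Youth dependency ratio = 8877 / 54780 × 100 = 16.2
Old-age dependency ratio = 18731 / 54780 × 100 = 34.2
Total dependency ratio = (8877 + 18731) / 54780 × 100 = 27608 / 54780 × 100 = 50.4

Youth dependency ratio: 16.2
Old-age dependency ratio: 34.2
Total dependency ratio: 50.4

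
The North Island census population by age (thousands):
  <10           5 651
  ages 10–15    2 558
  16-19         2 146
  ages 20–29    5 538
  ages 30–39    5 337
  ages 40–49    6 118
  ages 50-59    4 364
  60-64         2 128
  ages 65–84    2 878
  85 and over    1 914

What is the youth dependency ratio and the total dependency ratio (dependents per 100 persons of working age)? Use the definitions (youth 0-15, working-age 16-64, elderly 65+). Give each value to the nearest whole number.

Youth dependency ratio: 32
Total dependency ratio: 51

0–15: 5 651 + 2 558 = 8 209
16–64: 2 146 + 5 538 + 5 337 + 6 118 + 4 364 + 2 128 = 25 631
65+: 2 878 + 1 914 = 4 792
Youth dependency ratio = 8 209 / 25 631 × 100 = 32
Total dependency ratio = (8 209 + 4 792) / 25 631 × 100 = 13 001 / 25 631 × 100 = 51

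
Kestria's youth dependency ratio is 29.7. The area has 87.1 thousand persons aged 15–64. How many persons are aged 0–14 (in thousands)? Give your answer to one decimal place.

Aged 0–14: 25.9

Youth dependency ratio = youth / working-age × 100
29.7 = Y / 87.1 × 100
⇒ 25.9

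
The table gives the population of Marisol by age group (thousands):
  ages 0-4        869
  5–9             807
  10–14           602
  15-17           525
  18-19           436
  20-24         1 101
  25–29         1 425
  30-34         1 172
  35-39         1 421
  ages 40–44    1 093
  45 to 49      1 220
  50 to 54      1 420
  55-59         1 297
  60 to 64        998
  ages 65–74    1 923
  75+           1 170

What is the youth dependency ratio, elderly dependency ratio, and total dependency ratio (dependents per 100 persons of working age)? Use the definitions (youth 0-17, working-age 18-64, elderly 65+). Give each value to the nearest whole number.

Youth dependency ratio: 24
Old-age dependency ratio: 27
Total dependency ratio: 51

0–17: 869 + 807 + 602 + 525 = 2 803
18–64: 436 + 1 101 + 1 425 + 1 172 + 1 421 + 1 093 + 1 220 + 1 420 + 1 297 + 998 = 11 583
65+: 1 923 + 1 170 = 3 093
Youth dependency ratio = 2 803 / 11 583 × 100 = 24
Old-age dependency ratio = 3 093 / 11 583 × 100 = 27
Total dependency ratio = (2 803 + 3 093) / 11 583 × 100 = 5 896 / 11 583 × 100 = 51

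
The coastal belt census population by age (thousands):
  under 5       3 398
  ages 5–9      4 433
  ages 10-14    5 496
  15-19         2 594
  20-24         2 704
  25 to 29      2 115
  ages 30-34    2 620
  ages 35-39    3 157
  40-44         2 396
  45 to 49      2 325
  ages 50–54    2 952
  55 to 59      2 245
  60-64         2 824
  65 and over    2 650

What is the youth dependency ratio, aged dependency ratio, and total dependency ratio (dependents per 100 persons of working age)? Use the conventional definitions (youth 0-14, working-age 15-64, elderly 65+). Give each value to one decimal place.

Youth dependency ratio: 51.4
Old-age dependency ratio: 10.2
Total dependency ratio: 61.6

0–14: 3 398 + 4 433 + 5 496 = 13 327
15–64: 2 594 + 2 704 + 2 115 + 2 620 + 3 157 + 2 396 + 2 325 + 2 952 + 2 245 + 2 824 = 25 932
65+: 2 650
Youth dependency ratio = 13 327 / 25 932 × 100 = 51.4
Old-age dependency ratio = 2 650 / 25 932 × 100 = 10.2
Total dependency ratio = (13 327 + 2 650) / 25 932 × 100 = 15 977 / 25 932 × 100 = 61.6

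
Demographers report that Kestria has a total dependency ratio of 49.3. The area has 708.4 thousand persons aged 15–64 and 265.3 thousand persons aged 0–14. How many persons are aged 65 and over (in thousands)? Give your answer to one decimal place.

Aged 65 and over: 83.9

Total dependency ratio = (youth + elderly) / working-age × 100
49.3 = (265.3 + E) / 708.4 × 100
⇒ 83.9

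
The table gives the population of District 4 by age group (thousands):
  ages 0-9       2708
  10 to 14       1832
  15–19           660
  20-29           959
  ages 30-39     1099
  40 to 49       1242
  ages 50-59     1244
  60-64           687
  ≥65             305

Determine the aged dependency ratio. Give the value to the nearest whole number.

Old-age dependency ratio: 5

0–14: 2708 + 1832 = 4540
15–64: 660 + 959 + 1099 + 1242 + 1244 + 687 = 5891
65+: 305
Old-age dependency ratio = 305 / 5891 × 100 = 5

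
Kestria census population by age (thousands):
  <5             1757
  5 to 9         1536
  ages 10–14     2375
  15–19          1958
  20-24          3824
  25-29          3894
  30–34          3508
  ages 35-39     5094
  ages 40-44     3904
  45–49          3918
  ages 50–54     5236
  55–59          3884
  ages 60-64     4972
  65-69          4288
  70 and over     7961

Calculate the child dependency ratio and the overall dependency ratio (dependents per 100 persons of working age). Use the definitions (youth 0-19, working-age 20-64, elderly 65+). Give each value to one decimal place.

Youth dependency ratio: 19.9
Total dependency ratio: 52.0

0–19: 1757 + 1536 + 2375 + 1958 = 7626
20–64: 3824 + 3894 + 3508 + 5094 + 3904 + 3918 + 5236 + 3884 + 4972 = 38234
65+: 4288 + 7961 = 12249
Youth dependency ratio = 7626 / 38234 × 100 = 19.9
Total dependency ratio = (7626 + 12249) / 38234 × 100 = 19875 / 38234 × 100 = 52.0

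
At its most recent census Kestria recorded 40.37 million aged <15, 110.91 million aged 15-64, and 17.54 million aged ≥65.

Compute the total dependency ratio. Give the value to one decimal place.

Total dependency ratio: 52.2

Total dependency ratio = (40.37 + 17.54) / 110.91 × 100 = 57.91 / 110.91 × 100 = 52.2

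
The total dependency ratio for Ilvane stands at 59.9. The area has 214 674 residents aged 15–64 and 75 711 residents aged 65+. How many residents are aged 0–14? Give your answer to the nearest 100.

Aged 0–14: 52 900

Total dependency ratio = (youth + elderly) / working-age × 100
59.9 = (Y + 75 711) / 214 674 × 100
⇒ 52 900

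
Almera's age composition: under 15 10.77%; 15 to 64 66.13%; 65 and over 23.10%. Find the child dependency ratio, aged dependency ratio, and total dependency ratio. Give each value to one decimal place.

Youth dependency ratio: 16.3
Old-age dependency ratio: 34.9
Total dependency ratio: 51.2

Youth dependency ratio = 10.77 / 66.13 × 100 = 16.3
Old-age dependency ratio = 23.10 / 66.13 × 100 = 34.9
Total dependency ratio = (10.77 + 23.10) / 66.13 × 100 = 33.87 / 66.13 × 100 = 51.2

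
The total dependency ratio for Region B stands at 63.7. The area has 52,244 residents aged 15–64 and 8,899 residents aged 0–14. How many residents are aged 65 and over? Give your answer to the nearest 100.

Aged 65 and over: 24,400

Total dependency ratio = (youth + elderly) / working-age × 100
63.7 = (8,899 + E) / 52,244 × 100
⇒ 24,400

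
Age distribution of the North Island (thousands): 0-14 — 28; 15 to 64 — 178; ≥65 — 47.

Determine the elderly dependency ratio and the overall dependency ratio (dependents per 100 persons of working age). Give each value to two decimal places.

Old-age dependency ratio: 26.40
Total dependency ratio: 42.13

Old-age dependency ratio = 47 / 178 × 100 = 26.40
Total dependency ratio = (28 + 47) / 178 × 100 = 75 / 178 × 100 = 42.13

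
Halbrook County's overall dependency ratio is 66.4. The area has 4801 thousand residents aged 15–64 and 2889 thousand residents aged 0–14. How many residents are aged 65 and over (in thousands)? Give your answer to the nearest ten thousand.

Total dependency ratio = (youth + elderly) / working-age × 100
66.4 = (2889 + E) / 4801 × 100
⇒ 300

Aged 65 and over: 300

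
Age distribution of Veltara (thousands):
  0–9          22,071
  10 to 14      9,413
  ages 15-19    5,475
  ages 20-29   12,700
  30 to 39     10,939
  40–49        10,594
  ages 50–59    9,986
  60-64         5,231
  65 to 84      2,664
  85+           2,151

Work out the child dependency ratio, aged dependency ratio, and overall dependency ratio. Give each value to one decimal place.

Youth dependency ratio: 57.3
Old-age dependency ratio: 8.8
Total dependency ratio: 66.1

0–14: 22,071 + 9,413 = 31,484
15–64: 5,475 + 12,700 + 10,939 + 10,594 + 9,986 + 5,231 = 54,925
65+: 2,664 + 2,151 = 4,815
Youth dependency ratio = 31,484 / 54,925 × 100 = 57.3
Old-age dependency ratio = 4,815 / 54,925 × 100 = 8.8
Total dependency ratio = (31,484 + 4,815) / 54,925 × 100 = 36,299 / 54,925 × 100 = 66.1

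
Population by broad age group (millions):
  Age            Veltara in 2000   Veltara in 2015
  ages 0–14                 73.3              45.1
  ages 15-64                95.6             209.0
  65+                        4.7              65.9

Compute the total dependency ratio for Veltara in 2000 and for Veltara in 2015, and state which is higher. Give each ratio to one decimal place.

Veltara in 2000: 81.6
Veltara in 2015: 53.1
Higher: Veltara in 2000

Veltara in 2000: (73.3 + 4.7) / 95.6 × 100 = 78.0 / 95.6 × 100 = 81.6
Veltara in 2015: (45.1 + 65.9) / 209.0 × 100 = 111.0 / 209.0 × 100 = 53.1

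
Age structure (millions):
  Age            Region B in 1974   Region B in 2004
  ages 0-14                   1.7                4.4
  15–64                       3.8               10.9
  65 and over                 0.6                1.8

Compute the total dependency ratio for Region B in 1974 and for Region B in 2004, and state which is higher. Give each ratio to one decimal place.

Region B in 1974: 60.5
Region B in 2004: 56.9
Higher: Region B in 1974

Region B in 1974: (1.7 + 0.6) / 3.8 × 100 = 2.3 / 3.8 × 100 = 60.5
Region B in 2004: (4.4 + 1.8) / 10.9 × 100 = 6.2 / 10.9 × 100 = 56.9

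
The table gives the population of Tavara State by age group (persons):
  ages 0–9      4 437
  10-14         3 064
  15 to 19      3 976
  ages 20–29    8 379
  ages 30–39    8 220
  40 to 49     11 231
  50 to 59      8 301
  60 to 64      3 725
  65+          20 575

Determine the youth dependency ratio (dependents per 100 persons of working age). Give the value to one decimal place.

Youth dependency ratio: 17.1

0–14: 4 437 + 3 064 = 7 501
15–64: 3 976 + 8 379 + 8 220 + 11 231 + 8 301 + 3 725 = 43 832
65+: 20 575
Youth dependency ratio = 7 501 / 43 832 × 100 = 17.1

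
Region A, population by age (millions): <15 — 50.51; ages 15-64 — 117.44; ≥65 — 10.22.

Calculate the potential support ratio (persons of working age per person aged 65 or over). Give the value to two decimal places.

Potential support ratio = 117.44 / 10.22 = 11.49

Potential support ratio: 11.49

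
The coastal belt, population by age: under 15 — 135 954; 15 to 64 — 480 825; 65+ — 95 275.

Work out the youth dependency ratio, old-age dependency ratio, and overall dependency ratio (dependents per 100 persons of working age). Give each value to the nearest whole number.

Youth dependency ratio = 135 954 / 480 825 × 100 = 28
Old-age dependency ratio = 95 275 / 480 825 × 100 = 20
Total dependency ratio = (135 954 + 95 275) / 480 825 × 100 = 231 229 / 480 825 × 100 = 48

Youth dependency ratio: 28
Old-age dependency ratio: 20
Total dependency ratio: 48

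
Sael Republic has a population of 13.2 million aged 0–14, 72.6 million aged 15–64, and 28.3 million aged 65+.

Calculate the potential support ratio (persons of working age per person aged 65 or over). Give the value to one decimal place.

Potential support ratio = 72.6 / 28.3 = 2.6

Potential support ratio: 2.6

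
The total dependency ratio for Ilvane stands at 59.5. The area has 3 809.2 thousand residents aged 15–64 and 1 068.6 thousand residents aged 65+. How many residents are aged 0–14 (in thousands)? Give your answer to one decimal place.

Total dependency ratio = (youth + elderly) / working-age × 100
59.5 = (Y + 1 068.6) / 3 809.2 × 100
⇒ 1 197.9

Aged 0–14: 1 197.9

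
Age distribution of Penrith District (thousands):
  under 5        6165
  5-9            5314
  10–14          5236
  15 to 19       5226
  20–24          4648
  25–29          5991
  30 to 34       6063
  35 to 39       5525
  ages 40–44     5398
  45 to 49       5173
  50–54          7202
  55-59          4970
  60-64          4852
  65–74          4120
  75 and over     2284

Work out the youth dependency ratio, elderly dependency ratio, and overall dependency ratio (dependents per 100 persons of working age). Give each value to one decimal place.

0–14: 6165 + 5314 + 5236 = 16715
15–64: 5226 + 4648 + 5991 + 6063 + 5525 + 5398 + 5173 + 7202 + 4970 + 4852 = 55048
65+: 4120 + 2284 = 6404
Youth dependency ratio = 16715 / 55048 × 100 = 30.4
Old-age dependency ratio = 6404 / 55048 × 100 = 11.6
Total dependency ratio = (16715 + 6404) / 55048 × 100 = 23119 / 55048 × 100 = 42.0

Youth dependency ratio: 30.4
Old-age dependency ratio: 11.6
Total dependency ratio: 42.0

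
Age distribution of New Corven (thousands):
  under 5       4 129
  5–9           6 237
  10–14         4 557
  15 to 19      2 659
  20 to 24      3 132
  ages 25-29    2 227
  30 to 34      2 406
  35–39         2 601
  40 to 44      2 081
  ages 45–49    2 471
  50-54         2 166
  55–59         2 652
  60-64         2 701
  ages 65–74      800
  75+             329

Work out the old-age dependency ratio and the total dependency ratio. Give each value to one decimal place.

0–14: 4 129 + 6 237 + 4 557 = 14 923
15–64: 2 659 + 3 132 + 2 227 + 2 406 + 2 601 + 2 081 + 2 471 + 2 166 + 2 652 + 2 701 = 25 096
65+: 800 + 329 = 1 129
Old-age dependency ratio = 1 129 / 25 096 × 100 = 4.5
Total dependency ratio = (14 923 + 1 129) / 25 096 × 100 = 16 052 / 25 096 × 100 = 64.0

Old-age dependency ratio: 4.5
Total dependency ratio: 64.0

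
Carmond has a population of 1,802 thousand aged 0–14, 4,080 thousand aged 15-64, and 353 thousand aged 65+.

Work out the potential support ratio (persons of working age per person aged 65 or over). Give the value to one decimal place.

Potential support ratio: 11.6

Potential support ratio = 4,080 / 353 = 11.6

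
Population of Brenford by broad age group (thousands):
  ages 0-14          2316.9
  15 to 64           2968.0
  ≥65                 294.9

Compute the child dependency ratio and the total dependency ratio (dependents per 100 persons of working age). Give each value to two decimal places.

Youth dependency ratio: 78.06
Total dependency ratio: 88.00

Youth dependency ratio = 2316.9 / 2968.0 × 100 = 78.06
Total dependency ratio = (2316.9 + 294.9) / 2968.0 × 100 = 2611.8 / 2968.0 × 100 = 88.00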